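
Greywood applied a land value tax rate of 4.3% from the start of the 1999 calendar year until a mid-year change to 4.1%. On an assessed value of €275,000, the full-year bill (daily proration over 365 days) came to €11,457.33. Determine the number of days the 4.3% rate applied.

Let d = days at the first rate; then 365 − d days at the second rate.
€275,000 × [4.3%·d + 4.1%·(365−d)] / 365 = €11,457.33
Solving gives d = 121, so the new rate took effect on 2 May 1999.

121 days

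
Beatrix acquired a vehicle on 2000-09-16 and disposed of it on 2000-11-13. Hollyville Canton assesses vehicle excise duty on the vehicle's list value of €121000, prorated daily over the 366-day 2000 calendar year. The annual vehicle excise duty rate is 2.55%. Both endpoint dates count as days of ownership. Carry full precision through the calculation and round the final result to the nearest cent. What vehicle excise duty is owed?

€497.39

Days held (2000-09-16 to 2000-11-13): 59 out of 366
Tax = €121000 × 2.55% × 59/366 = €497.3893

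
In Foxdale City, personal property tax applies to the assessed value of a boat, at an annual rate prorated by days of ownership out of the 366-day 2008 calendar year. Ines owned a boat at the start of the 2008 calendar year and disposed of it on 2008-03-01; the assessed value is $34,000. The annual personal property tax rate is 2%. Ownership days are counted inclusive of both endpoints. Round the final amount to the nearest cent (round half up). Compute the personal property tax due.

$113.33

Days held (2008-01-01 to 2008-03-01): 61 out of 366
Tax = $34,000 × 2% × 61/366 = $113.3333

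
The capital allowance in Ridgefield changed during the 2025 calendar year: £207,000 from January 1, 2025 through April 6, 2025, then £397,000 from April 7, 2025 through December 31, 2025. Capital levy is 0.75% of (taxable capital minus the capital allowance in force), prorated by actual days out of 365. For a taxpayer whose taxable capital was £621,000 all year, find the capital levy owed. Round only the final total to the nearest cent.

£2,054.79

January 1 – April 6, 2025: 96 days, exemption £207,000 → (£621,000 − £207,000) × 0.75% × 96/365 = £816.6575
April 7 – December 31, 2025: 269 days, exemption £397,000 → (£621,000 − £397,000) × 0.75% × 269/365 = £1,238.1370
Total = £2,054.7945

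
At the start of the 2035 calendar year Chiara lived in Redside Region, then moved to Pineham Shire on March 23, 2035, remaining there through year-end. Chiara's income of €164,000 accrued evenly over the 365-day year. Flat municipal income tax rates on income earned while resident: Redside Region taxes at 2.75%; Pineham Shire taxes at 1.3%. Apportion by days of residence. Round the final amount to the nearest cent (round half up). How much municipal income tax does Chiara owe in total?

€2,659.72

Redside Region, January 1 – March 22, 2035: 81 days → €164,000 × 2.75% × 81/365 = €1,000.8493
Pineham Shire, March 23 – December 31, 2035: 284 days → €164,000 × 1.3% × 284/365 = €1,658.8712
Total = €2,659.7205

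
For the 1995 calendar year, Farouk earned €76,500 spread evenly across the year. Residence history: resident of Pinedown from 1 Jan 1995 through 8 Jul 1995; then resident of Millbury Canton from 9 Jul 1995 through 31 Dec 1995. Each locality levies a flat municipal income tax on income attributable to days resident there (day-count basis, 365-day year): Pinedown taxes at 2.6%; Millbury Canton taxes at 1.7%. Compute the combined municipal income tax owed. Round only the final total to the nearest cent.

Pinedown, 1 Jan – 8 Jul 1995: 189 days → €76,500 × 2.6% × 189/365 = €1,029.9205
Millbury Canton, 9 Jul – 31 Dec 1995: 176 days → €76,500 × 1.7% × 176/365 = €627.0904
Total = €1,657.0110

€1,657.01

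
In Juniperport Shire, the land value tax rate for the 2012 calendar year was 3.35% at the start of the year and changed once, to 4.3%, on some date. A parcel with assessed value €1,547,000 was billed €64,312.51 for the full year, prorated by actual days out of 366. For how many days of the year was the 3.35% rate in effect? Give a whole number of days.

55 days

Let d = days at the first rate; then 366 − d days at the second rate.
€1,547,000 × [3.35%·d + 4.3%·(366−d)] / 366 = €64,312.51
Solving gives d = 55, so the new rate took effect on 25 Feb 2012.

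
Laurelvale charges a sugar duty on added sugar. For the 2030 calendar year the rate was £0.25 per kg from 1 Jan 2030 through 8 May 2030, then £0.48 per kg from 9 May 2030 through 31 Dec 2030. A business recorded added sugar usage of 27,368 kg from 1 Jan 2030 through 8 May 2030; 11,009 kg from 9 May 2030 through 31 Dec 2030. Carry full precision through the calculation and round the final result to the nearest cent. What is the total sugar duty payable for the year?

1 Jan – 8 May 2030: 27,368 kg at £0.25/kg → £6,842.00
9 May – 31 Dec 2030: 11,009 kg at £0.48/kg → £5,284.32

£12,126.32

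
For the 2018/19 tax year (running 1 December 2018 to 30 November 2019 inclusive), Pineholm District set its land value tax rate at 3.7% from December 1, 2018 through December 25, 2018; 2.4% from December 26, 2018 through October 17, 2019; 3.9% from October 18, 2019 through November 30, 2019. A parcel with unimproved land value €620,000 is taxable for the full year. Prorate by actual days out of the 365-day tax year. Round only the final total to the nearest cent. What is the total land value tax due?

December 1 – December 25, 2018: 25 days at 3.7% → €620,000 × 3.7% × 25/365 = €1,571.2329
December 26, 2018 – October 17, 2019: 296 days at 2.4% → €620,000 × 2.4% × 296/365 = €12,067.0685
October 18 – November 30, 2019: 44 days at 3.9% → €620,000 × 3.9% × 44/365 = €2,914.8493
Total = €16,553.1507

€16,553.15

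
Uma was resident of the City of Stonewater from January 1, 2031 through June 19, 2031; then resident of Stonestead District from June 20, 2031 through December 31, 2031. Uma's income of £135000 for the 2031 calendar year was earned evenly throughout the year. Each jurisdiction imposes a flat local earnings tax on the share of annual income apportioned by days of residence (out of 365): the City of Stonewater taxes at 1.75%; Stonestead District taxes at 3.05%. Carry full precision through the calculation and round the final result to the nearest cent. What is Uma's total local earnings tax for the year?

£3300.10

The City of Stonewater, January 1 – June 19, 2031: 170 days → £135000 × 1.75% × 170/365 = £1100.3425
Stonestead District, June 20 – December 31, 2031: 195 days → £135000 × 3.05% × 195/365 = £2199.7603
Total = £3300.1027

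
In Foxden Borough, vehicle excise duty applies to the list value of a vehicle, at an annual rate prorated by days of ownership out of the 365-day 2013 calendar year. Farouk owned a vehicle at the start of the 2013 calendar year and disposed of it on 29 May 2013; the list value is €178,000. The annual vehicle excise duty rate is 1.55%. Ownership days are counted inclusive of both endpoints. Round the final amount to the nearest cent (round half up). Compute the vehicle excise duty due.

€1,126.28

Days held (1 January – 29 May 2013): 149 out of 365
Tax = €178,000 × 1.55% × 149/365 = €1,126.2767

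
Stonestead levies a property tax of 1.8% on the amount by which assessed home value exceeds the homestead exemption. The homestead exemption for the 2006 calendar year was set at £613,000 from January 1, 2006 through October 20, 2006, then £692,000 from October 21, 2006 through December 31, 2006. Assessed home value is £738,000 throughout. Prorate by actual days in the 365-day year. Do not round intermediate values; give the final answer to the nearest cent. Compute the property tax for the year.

January 1 – October 20, 2006: 293 days, exemption £613,000 → (£738,000 − £613,000) × 1.8% × 293/365 = £1,806.1644
October 21 – December 31, 2006: 72 days, exemption £692,000 → (£738,000 − £692,000) × 1.8% × 72/365 = £163.3315
Total = £1,969.4959

£1,969.50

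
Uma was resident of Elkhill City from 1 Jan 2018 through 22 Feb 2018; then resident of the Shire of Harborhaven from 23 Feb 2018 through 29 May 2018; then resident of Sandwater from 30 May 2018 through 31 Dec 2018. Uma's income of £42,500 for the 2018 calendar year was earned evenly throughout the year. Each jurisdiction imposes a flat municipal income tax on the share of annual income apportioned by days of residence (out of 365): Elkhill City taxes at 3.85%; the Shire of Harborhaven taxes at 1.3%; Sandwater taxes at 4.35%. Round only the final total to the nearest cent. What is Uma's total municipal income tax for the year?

£1,476.96

Elkhill City, 1 Jan – 22 Feb 2018: 53 days → £42,500 × 3.85% × 53/365 = £237.5925
The Shire of Harborhaven, 23 Feb – 29 May 2018: 96 days → £42,500 × 1.3% × 96/365 = £145.3151
Sandwater, 30 May – 31 Dec 2018: 216 days → £42,500 × 4.35% × 216/365 = £1,094.0548
Total = £1,476.9623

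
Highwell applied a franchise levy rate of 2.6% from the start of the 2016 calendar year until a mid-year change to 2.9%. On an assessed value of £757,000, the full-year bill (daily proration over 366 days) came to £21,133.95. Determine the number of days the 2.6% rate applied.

132 days

Let d = days at the first rate; then 366 − d days at the second rate.
£757,000 × [2.6%·d + 2.9%·(366−d)] / 366 = £21,133.95
Solving gives d = 132, so the new rate took effect on 12 May 2016.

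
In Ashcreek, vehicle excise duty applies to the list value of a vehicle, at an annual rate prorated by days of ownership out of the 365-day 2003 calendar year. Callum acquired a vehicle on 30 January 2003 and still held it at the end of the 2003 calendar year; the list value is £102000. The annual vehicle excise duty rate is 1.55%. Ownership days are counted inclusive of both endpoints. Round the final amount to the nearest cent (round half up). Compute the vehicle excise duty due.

Days held (30 January – 31 December 2003): 336 out of 365
Tax = £102000 × 1.55% × 336/365 = £1455.3863

£1455.39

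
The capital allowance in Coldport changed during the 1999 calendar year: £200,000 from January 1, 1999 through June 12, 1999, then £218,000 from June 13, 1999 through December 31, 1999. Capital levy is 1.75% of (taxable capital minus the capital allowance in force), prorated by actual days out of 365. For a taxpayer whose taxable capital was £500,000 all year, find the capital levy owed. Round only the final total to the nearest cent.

£5,075.67

January 1 – June 12, 1999: 163 days, exemption £200,000 → (£500,000 − £200,000) × 1.75% × 163/365 = £2,344.5205
June 13 – December 31, 1999: 202 days, exemption £218,000 → (£500,000 − £218,000) × 1.75% × 202/365 = £2,731.1507
Total = £5,075.6712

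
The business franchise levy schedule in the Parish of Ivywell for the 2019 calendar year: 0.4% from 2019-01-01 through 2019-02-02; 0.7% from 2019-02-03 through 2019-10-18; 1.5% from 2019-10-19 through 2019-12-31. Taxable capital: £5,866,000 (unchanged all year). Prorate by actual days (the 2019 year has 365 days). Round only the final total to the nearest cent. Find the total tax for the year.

£48,985.12

2019-01-01 to 2019-02-02: 33 days at 0.4% → £5,866,000 × 0.4% × 33/365 = £2,121.4027
2019-02-03 to 2019-10-18: 258 days at 0.7% → £5,866,000 × 0.7% × 258/365 = £29,024.6466
2019-10-19 to 2019-12-31: 74 days at 1.5% → £5,866,000 × 1.5% × 74/365 = £17,839.0685
Total = £48,985.1178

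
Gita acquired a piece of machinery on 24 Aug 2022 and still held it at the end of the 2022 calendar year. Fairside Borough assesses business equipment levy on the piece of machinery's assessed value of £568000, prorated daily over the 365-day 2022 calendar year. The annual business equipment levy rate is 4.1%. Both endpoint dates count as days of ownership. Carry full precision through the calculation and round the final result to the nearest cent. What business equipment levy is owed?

Days held (24 Aug – 31 Dec 2022): 130 out of 365
Tax = £568000 × 4.1% × 130/365 = £8294.3562

£8294.36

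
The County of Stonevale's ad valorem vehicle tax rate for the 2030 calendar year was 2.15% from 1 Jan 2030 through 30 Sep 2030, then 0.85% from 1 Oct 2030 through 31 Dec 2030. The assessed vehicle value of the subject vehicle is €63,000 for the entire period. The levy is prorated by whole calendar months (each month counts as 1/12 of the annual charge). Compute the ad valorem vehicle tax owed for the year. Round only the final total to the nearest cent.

€1,149.75

1 Jan – 30 Sep 2030: 9 months at 2.15% → €63,000 × 2.15% × 9/12 = €1,015.8750
1 Oct – 31 Dec 2030: 3 months at 0.85% → €63,000 × 0.85% × 3/12 = €133.8750
Total = €1,149.7500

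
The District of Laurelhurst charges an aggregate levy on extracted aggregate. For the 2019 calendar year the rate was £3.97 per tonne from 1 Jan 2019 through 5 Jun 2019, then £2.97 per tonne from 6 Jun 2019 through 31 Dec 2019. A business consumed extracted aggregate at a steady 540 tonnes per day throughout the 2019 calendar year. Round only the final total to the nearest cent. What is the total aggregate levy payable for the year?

£669,627.00

1 Jan – 5 Jun 2019: 156 days × 540 tonnes/day = 84,240 tonnes at £3.97/tonne → £334,432.80
6 Jun – 31 Dec 2019: 209 days × 540 tonnes/day = 112,860 tonnes at £2.97/tonne → £335,194.20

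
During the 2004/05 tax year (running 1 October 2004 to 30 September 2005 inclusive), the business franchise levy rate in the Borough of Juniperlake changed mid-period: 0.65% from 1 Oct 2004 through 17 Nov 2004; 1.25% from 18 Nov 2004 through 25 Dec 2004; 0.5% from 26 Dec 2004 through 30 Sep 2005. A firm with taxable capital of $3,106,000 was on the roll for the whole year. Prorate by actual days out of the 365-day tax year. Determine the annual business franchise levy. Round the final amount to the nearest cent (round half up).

1 Oct – 17 Nov 2004: 48 days at 0.65% → $3,106,000 × 0.65% × 48/365 = $2,654.9918
18 Nov – 25 Dec 2004: 38 days at 1.25% → $3,106,000 × 1.25% × 38/365 = $4,042.0548
26 Dec 2004 – 30 Sep 2005: 279 days at 0.5% → $3,106,000 × 0.5% × 279/365 = $11,870.8767
Total = $18,567.9233

$18,567.92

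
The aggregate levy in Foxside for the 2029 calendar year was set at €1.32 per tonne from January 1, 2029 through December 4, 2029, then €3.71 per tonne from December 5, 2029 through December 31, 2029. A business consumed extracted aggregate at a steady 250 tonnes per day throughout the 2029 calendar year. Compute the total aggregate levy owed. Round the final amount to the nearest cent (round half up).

January 1 – December 4, 2029: 338 days × 250 tonnes/day = 84,500 tonnes at €1.32/tonne → €111540.00
December 5 – December 31, 2029: 27 days × 250 tonnes/day = 6,750 tonnes at €3.71/tonne → €25042.50

€136582.50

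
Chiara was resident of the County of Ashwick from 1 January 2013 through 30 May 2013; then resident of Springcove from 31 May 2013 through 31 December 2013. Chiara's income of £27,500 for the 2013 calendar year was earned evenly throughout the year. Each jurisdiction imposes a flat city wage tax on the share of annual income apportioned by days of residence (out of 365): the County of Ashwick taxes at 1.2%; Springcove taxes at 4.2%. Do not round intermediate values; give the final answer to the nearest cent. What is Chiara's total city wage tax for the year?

The County of Ashwick, 1 January – 30 May 2013: 150 days → £27,500 × 1.2% × 150/365 = £135.6164
Springcove, 31 May – 31 December 2013: 215 days → £27,500 × 4.2% × 215/365 = £680.3425
Total = £815.9589

£815.96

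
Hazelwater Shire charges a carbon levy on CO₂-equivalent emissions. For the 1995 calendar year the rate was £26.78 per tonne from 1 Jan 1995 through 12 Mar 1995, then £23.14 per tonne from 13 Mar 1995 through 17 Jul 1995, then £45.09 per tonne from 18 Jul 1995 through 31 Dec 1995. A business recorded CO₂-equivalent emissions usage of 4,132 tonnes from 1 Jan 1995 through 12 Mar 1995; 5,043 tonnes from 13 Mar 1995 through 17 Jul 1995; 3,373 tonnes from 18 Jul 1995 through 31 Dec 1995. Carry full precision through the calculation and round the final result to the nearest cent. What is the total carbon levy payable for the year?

£379438.55

1 Jan – 12 Mar 1995: 4,132 tonnes at £26.78/tonne → £110654.96
13 Mar – 17 Jul 1995: 5,043 tonnes at £23.14/tonne → £116695.02
18 Jul – 31 Dec 1995: 3,373 tonnes at £45.09/tonne → £152088.57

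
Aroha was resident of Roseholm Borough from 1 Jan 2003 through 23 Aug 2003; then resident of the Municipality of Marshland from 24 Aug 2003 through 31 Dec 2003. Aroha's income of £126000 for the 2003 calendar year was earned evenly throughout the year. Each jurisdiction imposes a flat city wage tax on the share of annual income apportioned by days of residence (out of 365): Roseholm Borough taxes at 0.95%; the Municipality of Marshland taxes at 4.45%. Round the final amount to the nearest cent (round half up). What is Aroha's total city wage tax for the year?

£2767.68

Roseholm Borough, 1 Jan – 23 Aug 2003: 235 days → £126000 × 0.95% × 235/365 = £770.6712
The Municipality of Marshland, 24 Aug – 31 Dec 2003: 130 days → £126000 × 4.45% × 130/365 = £1997.0137
Total = £2767.6849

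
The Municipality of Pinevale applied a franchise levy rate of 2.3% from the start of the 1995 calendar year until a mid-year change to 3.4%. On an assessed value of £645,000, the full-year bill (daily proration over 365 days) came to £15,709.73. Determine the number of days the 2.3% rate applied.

320 days

Let d = days at the first rate; then 365 − d days at the second rate.
£645,000 × [2.3%·d + 3.4%·(365−d)] / 365 = £15,709.73
Solving gives d = 320, so the new rate took effect on November 17, 1995.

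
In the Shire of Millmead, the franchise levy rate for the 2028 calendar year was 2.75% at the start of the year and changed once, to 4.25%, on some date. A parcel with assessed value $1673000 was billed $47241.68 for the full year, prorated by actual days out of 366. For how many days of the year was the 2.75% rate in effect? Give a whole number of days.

348 days

Let d = days at the first rate; then 366 − d days at the second rate.
$1673000 × [2.75%·d + 4.25%·(366−d)] / 366 = $47241.68
Solving gives d = 348, so the new rate took effect on December 14, 2028.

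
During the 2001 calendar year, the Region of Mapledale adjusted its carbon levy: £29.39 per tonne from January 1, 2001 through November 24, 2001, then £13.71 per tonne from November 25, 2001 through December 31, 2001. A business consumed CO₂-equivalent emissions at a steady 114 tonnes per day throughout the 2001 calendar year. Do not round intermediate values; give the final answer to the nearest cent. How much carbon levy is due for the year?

£1,156,779.66

January 1 – November 24, 2001: 328 days × 114 tonnes/day = 37,392 tonnes at £29.39/tonne → £1,098,950.88
November 25 – December 31, 2001: 37 days × 114 tonnes/day = 4,218 tonnes at £13.71/tonne → £57,828.78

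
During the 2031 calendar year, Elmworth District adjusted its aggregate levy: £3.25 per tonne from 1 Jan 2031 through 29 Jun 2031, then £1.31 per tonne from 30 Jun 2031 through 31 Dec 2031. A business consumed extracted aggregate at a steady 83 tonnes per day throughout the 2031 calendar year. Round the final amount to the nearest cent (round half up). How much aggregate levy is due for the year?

1 Jan – 29 Jun 2031: 180 days × 83 tonnes/day = 14,940 tonnes at £3.25/tonne → £48,555.00
30 Jun – 31 Dec 2031: 185 days × 83 tonnes/day = 15,355 tonnes at £1.31/tonne → £20,115.05

£68,670.05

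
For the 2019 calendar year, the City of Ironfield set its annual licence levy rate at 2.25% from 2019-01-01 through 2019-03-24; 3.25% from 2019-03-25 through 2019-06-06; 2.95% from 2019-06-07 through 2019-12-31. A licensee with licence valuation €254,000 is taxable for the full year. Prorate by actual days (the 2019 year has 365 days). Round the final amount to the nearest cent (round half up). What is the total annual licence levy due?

2019-01-01 to 2019-03-24: 83 days at 2.25% → €254,000 × 2.25% × 83/365 = €1,299.5753
2019-03-25 to 2019-06-06: 74 days at 3.25% → €254,000 × 3.25% × 74/365 = €1,673.6164
2019-06-07 to 2019-12-31: 208 days at 2.95% → €254,000 × 2.95% × 208/365 = €4,269.9836
Total = €7,243.1753

€7,243.18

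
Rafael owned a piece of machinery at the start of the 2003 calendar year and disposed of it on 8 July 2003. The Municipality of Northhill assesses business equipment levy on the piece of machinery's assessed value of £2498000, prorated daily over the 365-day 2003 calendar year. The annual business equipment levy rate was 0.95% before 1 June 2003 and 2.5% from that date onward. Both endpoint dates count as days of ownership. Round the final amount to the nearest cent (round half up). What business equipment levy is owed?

£16319.13

1 January – 31 May 2003: 151 days at 0.95% → £2498000 × 0.95% × 151/365 = £9817.4822
1 June – 8 July 2003: 38 days at 2.5% → £2498000 × 2.5% × 38/365 = £6501.6438
Total = £16319.1260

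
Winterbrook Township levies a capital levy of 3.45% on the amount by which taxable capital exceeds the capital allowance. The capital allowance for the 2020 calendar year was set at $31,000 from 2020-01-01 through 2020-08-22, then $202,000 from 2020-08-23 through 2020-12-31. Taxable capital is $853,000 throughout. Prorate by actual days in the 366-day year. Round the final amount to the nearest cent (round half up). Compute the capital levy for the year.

$26,247.43

2020-01-01 to 2020-08-22: 235 days, exemption $31,000 → ($853,000 − $31,000) × 3.45% × 235/366 = $18,208.6475
2020-08-23 to 2020-12-31: 131 days, exemption $202,000 → ($853,000 − $202,000) × 3.45% × 131/366 = $8,038.7828
Total = $26,247.4303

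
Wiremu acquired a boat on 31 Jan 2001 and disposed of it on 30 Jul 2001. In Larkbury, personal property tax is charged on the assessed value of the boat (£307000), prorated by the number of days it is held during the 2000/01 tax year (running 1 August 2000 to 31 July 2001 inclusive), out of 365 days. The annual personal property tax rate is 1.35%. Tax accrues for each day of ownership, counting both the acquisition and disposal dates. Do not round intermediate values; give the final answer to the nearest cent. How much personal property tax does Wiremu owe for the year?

£2055.22

Days held (31 Jan – 30 Jul 2001): 181 out of 365
Tax = £307000 × 1.35% × 181/365 = £2055.2178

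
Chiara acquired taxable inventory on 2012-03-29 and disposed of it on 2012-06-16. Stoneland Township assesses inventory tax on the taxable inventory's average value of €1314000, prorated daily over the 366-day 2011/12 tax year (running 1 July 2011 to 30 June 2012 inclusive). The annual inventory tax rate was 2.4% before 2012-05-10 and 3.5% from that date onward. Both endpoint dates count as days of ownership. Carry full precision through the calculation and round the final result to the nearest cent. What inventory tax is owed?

2012-03-29 to 2012-05-09: 42 days at 2.4% → €1314000 × 2.4% × 42/366 = €3618.8852
2012-05-10 to 2012-06-16: 38 days at 3.5% → €1314000 × 3.5% × 38/366 = €4774.9180
Total = €8393.8033

€8393.80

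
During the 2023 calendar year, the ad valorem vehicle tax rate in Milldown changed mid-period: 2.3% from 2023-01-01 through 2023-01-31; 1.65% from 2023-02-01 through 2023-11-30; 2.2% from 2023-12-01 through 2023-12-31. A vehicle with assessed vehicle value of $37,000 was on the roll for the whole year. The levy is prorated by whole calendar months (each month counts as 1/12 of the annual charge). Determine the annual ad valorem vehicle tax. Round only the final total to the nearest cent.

2023-01-01 to 2023-01-31: 1 month at 2.3% → $37,000 × 2.3% × 1/12 = $70.9167
2023-02-01 to 2023-11-30: 10 months at 1.65% → $37,000 × 1.65% × 10/12 = $508.7500
2023-12-01 to 2023-12-31: 1 month at 2.2% → $37,000 × 2.2% × 1/12 = $67.8333
Total = $647.5000

$647.50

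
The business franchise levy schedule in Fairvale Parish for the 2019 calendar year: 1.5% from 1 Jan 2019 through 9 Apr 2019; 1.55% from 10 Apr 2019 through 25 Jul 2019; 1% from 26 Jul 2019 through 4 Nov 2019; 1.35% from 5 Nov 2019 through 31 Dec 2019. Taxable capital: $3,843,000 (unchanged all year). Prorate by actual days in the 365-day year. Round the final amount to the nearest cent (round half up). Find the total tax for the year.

$51,938.41

1 Jan – 9 Apr 2019: 99 days at 1.5% → $3,843,000 × 1.5% × 99/365 = $15,635.2192
10 Apr – 25 Jul 2019: 107 days at 1.55% → $3,843,000 × 1.55% × 107/365 = $17,461.9603
26 Jul – 4 Nov 2019: 102 days at 1% → $3,843,000 × 1% × 102/365 = $10,739.3425
5 Nov – 31 Dec 2019: 57 days at 1.35% → $3,843,000 × 1.35% × 57/365 = $8,101.8863
Total = $51,938.4082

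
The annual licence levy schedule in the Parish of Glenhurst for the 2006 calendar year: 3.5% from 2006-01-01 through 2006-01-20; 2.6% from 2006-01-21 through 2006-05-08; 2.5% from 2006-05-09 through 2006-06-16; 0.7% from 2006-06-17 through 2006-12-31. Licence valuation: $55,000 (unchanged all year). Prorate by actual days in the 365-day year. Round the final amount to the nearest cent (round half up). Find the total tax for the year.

$884.37

2006-01-01 to 2006-01-20: 20 days at 3.5% → $55,000 × 3.5% × 20/365 = $105.4795
2006-01-21 to 2006-05-08: 108 days at 2.6% → $55,000 × 2.6% × 108/365 = $423.1233
2006-05-09 to 2006-06-16: 39 days at 2.5% → $55,000 × 2.5% × 39/365 = $146.9178
2006-06-17 to 2006-12-31: 198 days at 0.7% → $55,000 × 0.7% × 198/365 = $208.8493
Total = $884.3699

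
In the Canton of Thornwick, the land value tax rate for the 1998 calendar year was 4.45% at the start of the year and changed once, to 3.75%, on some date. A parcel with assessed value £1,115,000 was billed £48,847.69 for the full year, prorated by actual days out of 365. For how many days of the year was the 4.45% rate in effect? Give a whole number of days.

329 days

Let d = days at the first rate; then 365 − d days at the second rate.
£1,115,000 × [4.45%·d + 3.75%·(365−d)] / 365 = £48,847.69
Solving gives d = 329, so the new rate took effect on November 26, 1998.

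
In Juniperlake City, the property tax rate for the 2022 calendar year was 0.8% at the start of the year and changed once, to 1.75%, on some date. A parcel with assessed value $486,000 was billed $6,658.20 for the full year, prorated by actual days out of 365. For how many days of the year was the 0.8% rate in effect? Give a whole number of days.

Let d = days at the first rate; then 365 − d days at the second rate.
$486,000 × [0.8%·d + 1.75%·(365−d)] / 365 = $6,658.20
Solving gives d = 146, so the new rate took effect on 27 May 2022.

146 days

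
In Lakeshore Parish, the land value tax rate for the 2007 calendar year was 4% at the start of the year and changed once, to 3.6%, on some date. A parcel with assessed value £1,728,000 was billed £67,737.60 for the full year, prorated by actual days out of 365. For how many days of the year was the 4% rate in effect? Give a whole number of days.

292 days

Let d = days at the first rate; then 365 − d days at the second rate.
£1,728,000 × [4%·d + 3.6%·(365−d)] / 365 = £67,737.60
Solving gives d = 292, so the new rate took effect on 20 Oct 2007.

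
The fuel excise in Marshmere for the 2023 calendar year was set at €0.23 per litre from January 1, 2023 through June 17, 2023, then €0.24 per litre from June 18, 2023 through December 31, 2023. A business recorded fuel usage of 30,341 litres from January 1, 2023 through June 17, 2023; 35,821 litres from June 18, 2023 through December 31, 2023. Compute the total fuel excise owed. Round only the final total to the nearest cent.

January 1 – June 17, 2023: 30,341 litres at €0.23/litre → €6,978.43
June 18 – December 31, 2023: 35,821 litres at €0.24/litre → €8,597.04

€15,575.47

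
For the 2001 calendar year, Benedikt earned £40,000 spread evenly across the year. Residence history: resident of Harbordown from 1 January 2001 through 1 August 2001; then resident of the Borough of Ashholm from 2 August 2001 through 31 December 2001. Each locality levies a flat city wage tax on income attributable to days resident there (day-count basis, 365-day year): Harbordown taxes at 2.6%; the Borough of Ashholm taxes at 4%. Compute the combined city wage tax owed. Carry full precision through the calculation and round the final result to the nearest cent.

£1,273.21

Harbordown, 1 January – 1 August 2001: 213 days → £40,000 × 2.6% × 213/365 = £606.9041
The Borough of Ashholm, 2 August – 31 December 2001: 152 days → £40,000 × 4% × 152/365 = £666.3014
Total = £1,273.2055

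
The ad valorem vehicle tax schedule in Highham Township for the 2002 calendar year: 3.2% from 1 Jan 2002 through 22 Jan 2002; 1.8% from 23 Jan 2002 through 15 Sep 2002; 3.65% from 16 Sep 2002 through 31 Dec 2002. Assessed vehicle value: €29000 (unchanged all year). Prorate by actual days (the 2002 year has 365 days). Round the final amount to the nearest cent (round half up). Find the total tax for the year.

€703.75

1 Jan – 22 Jan 2002: 22 days at 3.2% → €29000 × 3.2% × 22/365 = €55.9342
23 Jan – 15 Sep 2002: 236 days at 1.8% → €29000 × 1.8% × 236/365 = €337.5123
16 Sep – 31 Dec 2002: 107 days at 3.65% → €29000 × 3.65% × 107/365 = €310.3000
Total = €703.7466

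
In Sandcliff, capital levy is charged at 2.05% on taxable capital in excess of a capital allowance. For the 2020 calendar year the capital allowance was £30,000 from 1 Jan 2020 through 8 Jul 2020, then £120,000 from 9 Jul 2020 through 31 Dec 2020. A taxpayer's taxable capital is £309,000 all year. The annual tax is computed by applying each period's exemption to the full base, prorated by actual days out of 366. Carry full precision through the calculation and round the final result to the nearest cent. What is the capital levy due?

£4,832.29

1 Jan – 8 Jul 2020: 190 days, exemption £30,000 → (£309,000 − £30,000) × 2.05% × 190/366 = £2,969.1393
9 Jul – 31 Dec 2020: 176 days, exemption £120,000 → (£309,000 − £120,000) × 2.05% × 176/366 = £1,863.1475
Total = £4,832.2869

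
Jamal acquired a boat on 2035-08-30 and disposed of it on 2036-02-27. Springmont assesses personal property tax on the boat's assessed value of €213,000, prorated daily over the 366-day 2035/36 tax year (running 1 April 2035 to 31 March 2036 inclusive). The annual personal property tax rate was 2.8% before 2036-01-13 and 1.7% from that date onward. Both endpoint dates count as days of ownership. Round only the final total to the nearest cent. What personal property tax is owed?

€2,671.23

2035-08-30 to 2036-01-12: 136 days at 2.8% → €213,000 × 2.8% × 136/366 = €2,216.1311
2036-01-13 to 2036-02-27: 46 days at 1.7% → €213,000 × 1.7% × 46/366 = €455.0984
Total = €2,671.2295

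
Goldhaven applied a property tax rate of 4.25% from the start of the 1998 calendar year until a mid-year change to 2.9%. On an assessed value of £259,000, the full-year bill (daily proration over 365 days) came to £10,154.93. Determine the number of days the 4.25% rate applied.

Let d = days at the first rate; then 365 − d days at the second rate.
£259,000 × [4.25%·d + 2.9%·(365−d)] / 365 = £10,154.93
Solving gives d = 276, so the new rate took effect on 4 Oct 1998.

276 days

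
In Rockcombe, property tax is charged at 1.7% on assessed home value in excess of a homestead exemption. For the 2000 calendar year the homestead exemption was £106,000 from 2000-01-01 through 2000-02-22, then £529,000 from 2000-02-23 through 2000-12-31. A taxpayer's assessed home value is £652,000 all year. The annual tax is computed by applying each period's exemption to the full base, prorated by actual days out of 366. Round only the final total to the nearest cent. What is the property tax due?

£3,132.32

2000-01-01 to 2000-02-22: 53 days, exemption £106,000 → (£652,000 − £106,000) × 1.7% × 53/366 = £1,344.1148
2000-02-23 to 2000-12-31: 313 days, exemption £529,000 → (£652,000 − £529,000) × 1.7% × 313/366 = £1,788.2049
Total = £3,132.3197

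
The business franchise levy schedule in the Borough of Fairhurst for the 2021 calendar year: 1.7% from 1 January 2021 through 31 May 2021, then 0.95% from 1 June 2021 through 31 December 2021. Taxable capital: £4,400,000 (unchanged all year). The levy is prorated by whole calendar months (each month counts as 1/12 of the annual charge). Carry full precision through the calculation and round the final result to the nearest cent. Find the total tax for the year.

1 January – 31 May 2021: 5 months at 1.7% → £4,400,000 × 1.7% × 5/12 = £31,166.6667
1 June – 31 December 2021: 7 months at 0.95% → £4,400,000 × 0.95% × 7/12 = £24,383.3333
Total = £55,550.0000

£55,550.00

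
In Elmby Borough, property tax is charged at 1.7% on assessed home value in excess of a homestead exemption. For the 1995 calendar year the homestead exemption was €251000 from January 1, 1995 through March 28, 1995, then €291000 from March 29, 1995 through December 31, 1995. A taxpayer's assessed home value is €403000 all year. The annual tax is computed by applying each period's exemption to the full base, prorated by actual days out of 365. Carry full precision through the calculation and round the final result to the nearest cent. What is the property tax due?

January 1 – March 28, 1995: 87 days, exemption €251000 → (€403000 − €251000) × 1.7% × 87/365 = €615.9123
March 29 – December 31, 1995: 278 days, exemption €291000 → (€403000 − €291000) × 1.7% × 278/365 = €1450.1699
Total = €2066.0822

€2066.08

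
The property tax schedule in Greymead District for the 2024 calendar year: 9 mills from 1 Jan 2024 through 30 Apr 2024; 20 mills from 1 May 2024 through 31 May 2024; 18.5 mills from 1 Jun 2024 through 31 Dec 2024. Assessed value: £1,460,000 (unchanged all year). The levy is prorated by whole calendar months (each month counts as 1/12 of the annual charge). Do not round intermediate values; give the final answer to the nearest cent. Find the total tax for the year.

£22,569.17

1 Jan – 30 Apr 2024: 4 months at 9 mills → £1,460,000 × 0.9% × 4/12 = £4,380.0000
1 May – 31 May 2024: 1 month at 20 mills → £1,460,000 × 2% × 1/12 = £2,433.3333
1 Jun – 31 Dec 2024: 7 months at 18.5 mills → £1,460,000 × 1.85% × 7/12 = £15,755.8333
Total = £22,569.1667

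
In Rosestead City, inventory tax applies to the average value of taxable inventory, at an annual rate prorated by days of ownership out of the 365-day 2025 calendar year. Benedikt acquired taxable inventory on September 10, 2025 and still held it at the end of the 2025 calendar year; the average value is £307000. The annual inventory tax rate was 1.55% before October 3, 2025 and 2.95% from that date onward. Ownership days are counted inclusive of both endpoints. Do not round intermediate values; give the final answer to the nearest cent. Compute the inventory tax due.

September 10 – October 2, 2025: 23 days at 1.55% → £307000 × 1.55% × 23/365 = £299.8507
October 3 – December 31, 2025: 90 days at 2.95% → £307000 × 2.95% × 90/365 = £2233.1096
Total = £2532.9603

£2532.96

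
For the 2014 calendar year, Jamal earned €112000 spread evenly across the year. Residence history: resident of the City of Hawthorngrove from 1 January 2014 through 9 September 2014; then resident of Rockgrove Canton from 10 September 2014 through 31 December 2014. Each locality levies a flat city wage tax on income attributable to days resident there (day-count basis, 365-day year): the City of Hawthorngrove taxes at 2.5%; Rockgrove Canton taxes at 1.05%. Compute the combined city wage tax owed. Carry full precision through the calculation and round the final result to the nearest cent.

The City of Hawthorngrove, 1 January – 9 September 2014: 252 days → €112000 × 2.5% × 252/365 = €1933.1507
Rockgrove Canton, 10 September – 31 December 2014: 113 days → €112000 × 1.05% × 113/365 = €364.0767
Total = €2297.2274

€2297.23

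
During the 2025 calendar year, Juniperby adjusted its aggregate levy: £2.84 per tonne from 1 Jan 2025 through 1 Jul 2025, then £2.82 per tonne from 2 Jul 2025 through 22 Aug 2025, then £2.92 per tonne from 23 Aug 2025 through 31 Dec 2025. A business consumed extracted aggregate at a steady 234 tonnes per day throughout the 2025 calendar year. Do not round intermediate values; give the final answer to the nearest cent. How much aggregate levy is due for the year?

£244,773.36

1 Jan – 1 Jul 2025: 182 days × 234 tonnes/day = 42,588 tonnes at £2.84/tonne → £120,949.92
2 Jul – 22 Aug 2025: 52 days × 234 tonnes/day = 12,168 tonnes at £2.82/tonne → £34,313.76
23 Aug – 31 Dec 2025: 131 days × 234 tonnes/day = 30,654 tonnes at £2.92/tonne → £89,509.68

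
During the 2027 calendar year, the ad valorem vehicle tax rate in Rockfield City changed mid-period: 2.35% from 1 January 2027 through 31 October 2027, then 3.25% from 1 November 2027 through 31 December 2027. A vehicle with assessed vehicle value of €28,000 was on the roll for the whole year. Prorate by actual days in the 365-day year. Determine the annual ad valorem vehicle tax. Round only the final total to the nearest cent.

€700.12

1 January – 31 October 2027: 304 days at 2.35% → €28,000 × 2.35% × 304/365 = €548.0329
1 November – 31 December 2027: 61 days at 3.25% → €28,000 × 3.25% × 61/365 = €152.0822
Total = €700.1151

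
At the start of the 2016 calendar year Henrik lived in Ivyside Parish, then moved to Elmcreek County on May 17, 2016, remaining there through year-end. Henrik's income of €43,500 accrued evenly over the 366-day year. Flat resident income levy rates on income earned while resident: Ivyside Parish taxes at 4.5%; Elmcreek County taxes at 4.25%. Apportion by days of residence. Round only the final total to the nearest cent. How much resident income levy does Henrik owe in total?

€1,889.46

Ivyside Parish, January 1 – May 16, 2016: 137 days → €43,500 × 4.5% × 137/366 = €732.7254
Elmcreek County, May 17 – December 31, 2016: 229 days → €43,500 × 4.25% × 229/366 = €1,156.7316
Total = €1,889.4570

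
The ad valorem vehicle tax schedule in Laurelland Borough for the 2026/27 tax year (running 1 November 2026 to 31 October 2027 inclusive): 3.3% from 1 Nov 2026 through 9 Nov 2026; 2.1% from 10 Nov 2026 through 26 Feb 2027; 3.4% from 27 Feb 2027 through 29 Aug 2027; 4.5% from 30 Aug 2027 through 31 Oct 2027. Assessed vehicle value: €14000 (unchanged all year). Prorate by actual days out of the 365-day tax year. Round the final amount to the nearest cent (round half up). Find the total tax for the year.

1 Nov – 9 Nov 2026: 9 days at 3.3% → €14000 × 3.3% × 9/365 = €11.3918
10 Nov 2026 – 26 Feb 2027: 109 days at 2.1% → €14000 × 2.1% × 109/365 = €87.7973
27 Feb – 29 Aug 2027: 184 days at 3.4% → €14000 × 3.4% × 184/365 = €239.9562
30 Aug – 31 Oct 2027: 63 days at 4.5% → €14000 × 4.5% × 63/365 = €108.7397
Total = €447.8849

€447.88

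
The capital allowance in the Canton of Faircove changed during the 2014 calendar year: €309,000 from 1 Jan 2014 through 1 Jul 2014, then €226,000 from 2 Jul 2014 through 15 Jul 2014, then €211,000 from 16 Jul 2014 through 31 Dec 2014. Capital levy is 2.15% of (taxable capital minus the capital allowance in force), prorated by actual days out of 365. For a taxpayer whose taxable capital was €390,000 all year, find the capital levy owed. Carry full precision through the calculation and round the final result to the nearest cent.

€2,785.52

1 Jan – 1 Jul 2014: 182 days, exemption €309,000 → (€390,000 − €309,000) × 2.15% × 182/365 = €868.3644
2 Jul – 15 Jul 2014: 14 days, exemption €226,000 → (€390,000 − €226,000) × 2.15% × 14/365 = €135.2438
16 Jul – 31 Dec 2014: 169 days, exemption €211,000 → (€390,000 − €211,000) × 2.15% × 169/365 = €1,781.9082
Total = €2,785.5164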